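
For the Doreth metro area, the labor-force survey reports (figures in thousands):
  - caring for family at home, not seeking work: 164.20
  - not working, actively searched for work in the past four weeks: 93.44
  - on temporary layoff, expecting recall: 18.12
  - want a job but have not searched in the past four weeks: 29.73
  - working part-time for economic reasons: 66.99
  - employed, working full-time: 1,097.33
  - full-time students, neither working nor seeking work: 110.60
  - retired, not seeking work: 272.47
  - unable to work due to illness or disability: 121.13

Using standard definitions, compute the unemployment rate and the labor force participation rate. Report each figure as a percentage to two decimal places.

Unemployment rate ≈ 8.74%; labor force participation rate ≈ 64.63%.

Employed = 66.99 + 1,097.33 = 1,164.32 thousand (anyone who worked, including part-time for economic reasons, counts as employed).
Unemployed = 93.44 + 18.12 = 111.56 thousand (jobless and actively searching, or on temporary layoff).
Labor force = 1,164.32 + 111.56 = 1,275.88 thousand.
Not in labor force = 164.20 + 29.73 + 110.60 + 272.47 + 121.13 = 698.13 thousand (those not working and not actively searching are outside the labor force — including those who want a job but have given up searching).
Civilian working-age population = 1,275.88 + 698.13 = 1,974.01 thousand.
Unemployment rate = 111.56 / 1,275.88 = 8.74%.
Labor force participation rate = 1,275.88 / 1,974.01 = 64.63%.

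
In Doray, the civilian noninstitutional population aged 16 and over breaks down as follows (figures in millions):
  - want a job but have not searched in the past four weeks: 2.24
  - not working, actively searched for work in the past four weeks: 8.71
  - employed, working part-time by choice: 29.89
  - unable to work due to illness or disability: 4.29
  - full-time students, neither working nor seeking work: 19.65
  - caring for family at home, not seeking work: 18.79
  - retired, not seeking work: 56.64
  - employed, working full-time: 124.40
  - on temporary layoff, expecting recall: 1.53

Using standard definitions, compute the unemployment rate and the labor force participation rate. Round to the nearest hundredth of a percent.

Employed = 29.89 + 124.40 = 154.29 million.
Unemployed = 8.71 + 1.53 = 10.24 million (jobless and actively searching, or on temporary layoff).
Labor force = 154.29 + 10.24 = 164.53 million.
Not in labor force = 2.24 + 4.29 + 19.65 + 18.79 + 56.64 = 101.61 million (those not working and not actively searching are outside the labor force — including those who want a job but have given up searching).
Civilian working-age population = 164.53 + 101.61 = 266.14 million.
Unemployment rate = 10.24 / 164.53 = 6.22%.
Labor force participation rate = 164.53 / 266.14 = 61.82%.

Unemployment rate ≈ 6.22%; labor force participation rate ≈ 61.82%.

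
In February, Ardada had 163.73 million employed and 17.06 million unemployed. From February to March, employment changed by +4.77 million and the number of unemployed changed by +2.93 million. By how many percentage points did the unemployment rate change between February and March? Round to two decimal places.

The unemployment rate changed by +1.17 percentage points.

February: labor force = 163.73 + 17.06 = 180.79; u = 17.06/180.79 = 9.44%.
March: labor force = 168.50 + 19.99 = 188.49; u = 19.99/188.49 = 10.61%.
Change = 10.61% − 9.44% = +1.17 pp.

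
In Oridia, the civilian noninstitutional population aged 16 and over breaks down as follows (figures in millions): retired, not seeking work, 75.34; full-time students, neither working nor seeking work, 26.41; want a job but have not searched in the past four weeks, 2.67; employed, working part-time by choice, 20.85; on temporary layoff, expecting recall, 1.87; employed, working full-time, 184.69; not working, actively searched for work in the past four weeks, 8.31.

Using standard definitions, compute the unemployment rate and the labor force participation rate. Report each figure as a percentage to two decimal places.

Employed = 20.85 + 184.69 = 205.54 million.
Unemployed = 1.87 + 8.31 = 10.18 million (jobless and actively searching, or on temporary layoff).
Labor force = 205.54 + 10.18 = 215.72 million.
Not in labor force = 75.34 + 26.41 + 2.67 = 104.42 million (those not working and not actively searching are outside the labor force — including those who want a job but have given up searching).
Civilian working-age population = 215.72 + 104.42 = 320.14 million.
Unemployment rate = 10.18 / 215.72 = 4.72%.
Labor force participation rate = 215.72 / 320.14 = 67.38%.

Unemployment rate ≈ 4.72%; labor force participation rate ≈ 67.38%.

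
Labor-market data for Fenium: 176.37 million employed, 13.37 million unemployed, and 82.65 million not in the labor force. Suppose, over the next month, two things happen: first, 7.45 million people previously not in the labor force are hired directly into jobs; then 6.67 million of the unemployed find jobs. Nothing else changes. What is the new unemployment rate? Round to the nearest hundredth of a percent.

New unemployment rate ≈ 3.40%.

Initially, labor force = 176.37 + 13.37 = 189.74 million, so u = 13.37/189.74 = 7.05%.
After the first change, employed and labor force both rise by 7.45; unemployed unchanged → E = 183.82, U = 13.37, labor force = 197.19 million.
After the second change, unemployed falls and employed rises by 6.67; labor force unchanged → E = 190.49, U = 6.70, labor force = 197.19 million.
New unemployment rate = 6.70 / 197.19 = 3.40%.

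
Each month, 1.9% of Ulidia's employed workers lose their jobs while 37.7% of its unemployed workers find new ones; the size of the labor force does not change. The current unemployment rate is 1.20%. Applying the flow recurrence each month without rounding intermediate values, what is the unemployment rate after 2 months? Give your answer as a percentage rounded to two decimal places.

With a fixed labor force, u_{t+1} = u_t + s·(1−u_t) − f·u_t = u_t·(1−s−f) + s.
Here 1−s−f = 0.604 and s = 0.019.
u_1 = 0.012000 × 0.604 + 0.019 = 0.026248.
u_2 = 0.026248 × 0.604 + 0.019 = 0.034854.

Unemployment rate after two months ≈ 3.49%.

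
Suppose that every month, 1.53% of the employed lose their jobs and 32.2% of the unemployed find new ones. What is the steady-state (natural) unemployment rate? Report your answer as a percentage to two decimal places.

Steady-state unemployment rate ≈ 4.54%.

At steady state the flows balance: s·E = f·U, so U/(E+U) = s/(s+f).
u* = 1.53 / (1.53 + 32.2) = 1.53 / 33.73 = 4.54%.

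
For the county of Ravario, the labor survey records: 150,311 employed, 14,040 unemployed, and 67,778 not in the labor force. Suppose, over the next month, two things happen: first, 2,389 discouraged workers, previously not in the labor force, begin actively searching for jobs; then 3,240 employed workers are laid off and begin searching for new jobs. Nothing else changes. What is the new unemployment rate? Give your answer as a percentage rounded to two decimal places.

New unemployment rate ≈ 11.80%.

Initially, labor force = 150,311 + 14,040 = 164,351, so u = 14,040/164,351 = 8.54%.
After the first change, unemployed and labor force both rise by 2,389 → E = 150,311, U = 16,429, labor force = 166,740.
After the second change, employed falls and unemployed rises by 3,240; labor force unchanged → E = 147,071, U = 19,669, labor force = 166,740.
New unemployment rate = 19,669 / 166,740 = 11.80%.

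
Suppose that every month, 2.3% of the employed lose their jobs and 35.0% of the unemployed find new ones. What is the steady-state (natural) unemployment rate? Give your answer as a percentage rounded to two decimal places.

At steady state the flows balance: s·E = f·U, so U/(E+U) = s/(s+f).
u* = 2.3 / (2.3 + 35.0) = 2.3 / 37.30 = 6.17%.

Steady-state unemployment rate ≈ 6.17%.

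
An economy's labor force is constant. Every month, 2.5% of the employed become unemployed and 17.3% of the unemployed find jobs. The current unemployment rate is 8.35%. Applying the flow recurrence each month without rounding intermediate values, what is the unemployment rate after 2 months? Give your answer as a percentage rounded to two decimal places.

Unemployment rate after two months ≈ 9.88%.

With a fixed labor force, u_{t+1} = u_t + s·(1−u_t) − f·u_t = u_t·(1−s−f) + s.
Here 1−s−f = 0.802 and s = 0.025.
u_1 = 0.083500 × 0.802 + 0.025 = 0.091967.
u_2 = 0.091967 × 0.802 + 0.025 = 0.098758.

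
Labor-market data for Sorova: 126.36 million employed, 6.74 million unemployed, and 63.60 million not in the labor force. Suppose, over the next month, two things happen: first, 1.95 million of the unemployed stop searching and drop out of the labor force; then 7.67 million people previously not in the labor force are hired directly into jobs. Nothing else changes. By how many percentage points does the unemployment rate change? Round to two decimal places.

Initially, labor force = 126.36 + 6.74 = 133.10 million, so u = 6.74/133.10 = 5.06%.
After the first change, unemployed and labor force both fall by 1.95 → E = 126.36, U = 4.79, labor force = 131.15 million.
After the second change, employed and labor force both rise by 7.67; unemployed unchanged → E = 134.03, U = 4.79, labor force = 138.82 million.
New unemployment rate = 4.79 / 138.82 = 3.45%.
Change = 3.45% − 5.06% = −1.61 percentage points.

The unemployment rate changes by −1.61 percentage points.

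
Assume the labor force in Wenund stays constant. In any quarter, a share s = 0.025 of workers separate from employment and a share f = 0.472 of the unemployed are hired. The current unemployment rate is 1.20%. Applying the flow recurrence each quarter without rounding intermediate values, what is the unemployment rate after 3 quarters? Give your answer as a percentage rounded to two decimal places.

With a fixed labor force, u_{t+1} = u_t + s·(1−u_t) − f·u_t = u_t·(1−s−f) + s.
Here 1−s−f = 0.503 and s = 0.025.
u_1 = 0.012000 × 0.503 + 0.025 = 0.031036.
u_2 = 0.031036 × 0.503 + 0.025 = 0.040611.
u_3 = 0.040611 × 0.503 + 0.025 = 0.045427.

Unemployment rate after three quarters ≈ 4.54%.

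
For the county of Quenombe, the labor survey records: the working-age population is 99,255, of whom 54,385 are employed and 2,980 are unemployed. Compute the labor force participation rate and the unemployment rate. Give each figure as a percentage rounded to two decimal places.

Labor force participation rate ≈ 57.80%; unemployment rate ≈ 5.19%.

Labor force = employed + unemployed = 54,385 + 2,980 = 57,365.
Unemployment rate = 2,980 / 57,365 = 5.19%.
Labor force participation rate = 57,365 / 99,255 = 57.80%.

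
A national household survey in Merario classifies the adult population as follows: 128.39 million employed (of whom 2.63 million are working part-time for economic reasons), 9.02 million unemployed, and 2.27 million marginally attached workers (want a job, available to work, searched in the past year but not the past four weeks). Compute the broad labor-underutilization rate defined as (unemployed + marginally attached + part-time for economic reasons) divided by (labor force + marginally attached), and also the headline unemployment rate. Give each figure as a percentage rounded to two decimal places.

Labor force = 128.39 + 9.02 = 137.41 million.
Numerator = 9.02 + 2.27 + 2.63 = 13.92 million.
Denominator = 137.41 + 2.27 = 139.68 million.
Broad rate = 13.92 / 139.68 = 9.97%.
Headline unemployment rate = 9.02 / 137.41 = 6.56%.

Broad underutilization rate ≈ 9.97%; headline unemployment rate ≈ 6.56%.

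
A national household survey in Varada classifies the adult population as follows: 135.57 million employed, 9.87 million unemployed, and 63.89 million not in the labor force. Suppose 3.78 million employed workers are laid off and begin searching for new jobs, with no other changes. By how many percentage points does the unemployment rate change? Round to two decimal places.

Initially, labor force = 135.57 + 9.87 = 145.44 million, so u = 9.87/145.44 = 6.79%.
After the change, employed falls and unemployed rises by 3.78; labor force unchanged → E = 131.79, U = 13.65, labor force = 145.44 million.
New unemployment rate = 13.65 / 145.44 = 9.39%.
Change = 9.39% − 6.79% = +2.60 percentage points.

The unemployment rate changes by +2.60 percentage points.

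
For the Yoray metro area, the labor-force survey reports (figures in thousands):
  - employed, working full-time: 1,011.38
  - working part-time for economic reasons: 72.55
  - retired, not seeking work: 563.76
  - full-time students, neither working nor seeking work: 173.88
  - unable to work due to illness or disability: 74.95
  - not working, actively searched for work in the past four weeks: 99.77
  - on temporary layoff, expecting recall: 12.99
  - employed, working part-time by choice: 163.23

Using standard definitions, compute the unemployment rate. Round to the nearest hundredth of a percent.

Employed = 1,011.38 + 72.55 + 163.23 = 1,247.16 thousand (anyone who worked, including part-time for economic reasons, counts as employed).
Unemployed = 99.77 + 12.99 = 112.76 thousand (jobless and actively searching, or on temporary layoff).
Labor force = 1,247.16 + 112.76 = 1,359.92 thousand.
Unemployment rate = 112.76 / 1,359.92 = 8.29%.

Unemployment rate ≈ 8.29%.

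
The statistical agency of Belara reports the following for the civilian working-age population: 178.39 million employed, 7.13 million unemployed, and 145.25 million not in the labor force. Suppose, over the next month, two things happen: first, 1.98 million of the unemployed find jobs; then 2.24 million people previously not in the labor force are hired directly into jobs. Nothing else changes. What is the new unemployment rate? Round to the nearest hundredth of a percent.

New unemployment rate ≈ 2.74%.

Initially, labor force = 178.39 + 7.13 = 185.52 million, so u = 7.13/185.52 = 3.84%.
After the first change, unemployed falls and employed rises by 1.98; labor force unchanged → E = 180.37, U = 5.15, labor force = 185.52 million.
After the second change, employed and labor force both rise by 2.24; unemployed unchanged → E = 182.61, U = 5.15, labor force = 187.76 million.
New unemployment rate = 5.15 / 187.76 = 2.74%.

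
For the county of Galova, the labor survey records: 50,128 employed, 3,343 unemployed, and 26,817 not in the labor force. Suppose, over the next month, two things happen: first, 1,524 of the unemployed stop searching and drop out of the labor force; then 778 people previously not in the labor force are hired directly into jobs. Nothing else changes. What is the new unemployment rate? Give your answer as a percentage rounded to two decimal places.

Initially, labor force = 50,128 + 3,343 = 53,471, so u = 3,343/53,471 = 6.25%.
After the first change, unemployed and labor force both fall by 1,524 → E = 50,128, U = 1,819, labor force = 51,947.
After the second change, employed and labor force both rise by 778; unemployed unchanged → E = 50,906, U = 1,819, labor force = 52,725.
New unemployment rate = 1,819 / 52,725 = 3.45%.

New unemployment rate ≈ 3.45%.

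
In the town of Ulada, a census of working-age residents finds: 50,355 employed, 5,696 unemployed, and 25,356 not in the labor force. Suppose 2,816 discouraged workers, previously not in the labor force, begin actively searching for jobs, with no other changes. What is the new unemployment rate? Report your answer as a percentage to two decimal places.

Initially, labor force = 50,355 + 5,696 = 56,051, so u = 5,696/56,051 = 10.16%.
After the change, unemployed and labor force both rise by 2,816 → E = 50,355, U = 8,512, labor force = 58,867.
New unemployment rate = 8,512 / 58,867 = 14.46%.

New unemployment rate ≈ 14.46%.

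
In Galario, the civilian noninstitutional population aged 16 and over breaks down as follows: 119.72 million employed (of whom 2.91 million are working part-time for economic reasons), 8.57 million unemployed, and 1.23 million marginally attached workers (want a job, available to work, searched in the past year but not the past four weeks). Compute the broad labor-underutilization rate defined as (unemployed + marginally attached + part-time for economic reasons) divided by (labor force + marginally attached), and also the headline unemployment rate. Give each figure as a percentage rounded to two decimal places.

Labor force = 119.72 + 8.57 = 128.29 million.
Numerator = 8.57 + 1.23 + 2.91 = 12.71 million.
Denominator = 128.29 + 1.23 = 129.52 million.
Broad rate = 12.71 / 129.52 = 9.81%.
Headline unemployment rate = 8.57 / 128.29 = 6.68%.

Broad underutilization rate ≈ 9.81%; headline unemployment rate ≈ 6.68%.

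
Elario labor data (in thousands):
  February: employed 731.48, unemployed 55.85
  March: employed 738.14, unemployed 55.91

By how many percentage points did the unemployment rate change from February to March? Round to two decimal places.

The unemployment rate changed by −0.05 percentage points.

February: labor force = 731.48 + 55.85 = 787.33; u = 55.85/787.33 = 7.09%.
March: labor force = 738.14 + 55.91 = 794.05; u = 55.91/794.05 = 7.04%.
Change = 7.04% − 7.09% = −0.05 pp.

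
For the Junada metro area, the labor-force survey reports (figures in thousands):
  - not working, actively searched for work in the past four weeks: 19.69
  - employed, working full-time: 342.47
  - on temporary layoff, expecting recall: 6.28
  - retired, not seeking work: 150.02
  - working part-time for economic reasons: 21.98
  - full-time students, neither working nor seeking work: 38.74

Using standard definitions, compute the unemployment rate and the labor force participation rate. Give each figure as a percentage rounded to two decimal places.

Employed = 342.47 + 21.98 = 364.45 thousand (anyone who worked, including part-time for economic reasons, counts as employed).
Unemployed = 19.69 + 6.28 = 25.97 thousand (jobless and actively searching, or on temporary layoff).
Labor force = 364.45 + 25.97 = 390.42 thousand.
Not in labor force = 150.02 + 38.74 = 188.76 thousand (those not working and not actively searching are outside the labor force).
Civilian working-age population = 390.42 + 188.76 = 579.18 thousand.
Unemployment rate = 25.97 / 390.42 = 6.65%.
Labor force participation rate = 390.42 / 579.18 = 67.41%.

Unemployment rate ≈ 6.65%; labor force participation rate ≈ 67.41%.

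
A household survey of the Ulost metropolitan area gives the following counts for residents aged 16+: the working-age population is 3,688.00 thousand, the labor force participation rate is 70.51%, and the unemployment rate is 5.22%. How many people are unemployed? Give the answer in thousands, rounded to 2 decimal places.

About 135.74 thousand are unemployed.

Labor force = 0.7051 × 3,688.00 = 2,600.41 thousand.
Unemployed = 0.0522 × 2,600.41 ≈ 135.74 thousand.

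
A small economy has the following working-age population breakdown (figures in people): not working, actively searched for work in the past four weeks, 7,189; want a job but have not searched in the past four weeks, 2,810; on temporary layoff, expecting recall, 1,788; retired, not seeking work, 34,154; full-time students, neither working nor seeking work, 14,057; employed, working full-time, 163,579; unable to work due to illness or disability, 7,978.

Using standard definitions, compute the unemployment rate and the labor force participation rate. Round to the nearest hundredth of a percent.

Employed = 163,579.
Unemployed = 7,189 + 1,788 = 8,977 (jobless and actively searching, or on temporary layoff).
Labor force = 163,579 + 8,977 = 172,556.
Not in labor force = 2,810 + 34,154 + 14,057 + 7,978 = 58,999 (those not working and not actively searching are outside the labor force — including those who want a job but have given up searching).
Civilian working-age population = 172,556 + 58,999 = 231,555.
Unemployment rate = 8,977 / 172,556 = 5.20%.
Labor force participation rate = 172,556 / 231,555 = 74.52%.

Unemployment rate ≈ 5.20%; labor force participation rate ≈ 74.52%.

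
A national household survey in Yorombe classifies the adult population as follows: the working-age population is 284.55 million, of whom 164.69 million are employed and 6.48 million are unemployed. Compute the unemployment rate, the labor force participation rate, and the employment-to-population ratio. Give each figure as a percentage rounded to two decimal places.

Labor force = employed + unemployed = 164.69 + 6.48 = 171.17 million.
Unemployment rate = 6.48 / 171.17 = 3.79%.
Labor force participation rate = 171.17 / 284.55 = 60.15%.
Employment-population ratio = 164.69 / 284.55 = 57.88%.

Unemployment rate ≈ 3.79%; labor force participation rate ≈ 60.15%; employment-population ratio ≈ 57.88%.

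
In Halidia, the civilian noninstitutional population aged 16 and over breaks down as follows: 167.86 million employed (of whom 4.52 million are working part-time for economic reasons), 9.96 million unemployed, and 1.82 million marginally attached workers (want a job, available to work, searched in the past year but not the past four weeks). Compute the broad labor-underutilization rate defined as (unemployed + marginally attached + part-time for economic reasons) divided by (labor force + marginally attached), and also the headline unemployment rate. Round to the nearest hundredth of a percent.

Labor force = 167.86 + 9.96 = 177.82 million.
Numerator = 9.96 + 1.82 + 4.52 = 16.30 million.
Denominator = 177.82 + 1.82 = 179.64 million.
Broad rate = 16.30 / 179.64 = 9.07%.
Headline unemployment rate = 9.96 / 177.82 = 5.60%.

Broad underutilization rate ≈ 9.07%; headline unemployment rate ≈ 5.60%.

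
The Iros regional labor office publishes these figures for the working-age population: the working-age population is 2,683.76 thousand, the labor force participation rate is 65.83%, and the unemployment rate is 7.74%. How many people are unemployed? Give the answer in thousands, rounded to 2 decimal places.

Labor force = 0.6583 × 2,683.76 = 1,766.72 thousand.
Unemployed = 0.0774 × 1,766.72 ≈ 136.74 thousand.

About 136.74 thousand are unemployed.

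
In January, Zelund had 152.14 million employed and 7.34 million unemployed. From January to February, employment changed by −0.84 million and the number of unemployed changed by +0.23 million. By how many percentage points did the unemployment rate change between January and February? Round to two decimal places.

The unemployment rate changed by +0.16 percentage points.

January: labor force = 152.14 + 7.34 = 159.48; u = 7.34/159.48 = 4.60%.
February: labor force = 151.30 + 7.57 = 158.87; u = 7.57/158.87 = 4.76%.
Change = 4.76% − 4.60% = +0.16 pp.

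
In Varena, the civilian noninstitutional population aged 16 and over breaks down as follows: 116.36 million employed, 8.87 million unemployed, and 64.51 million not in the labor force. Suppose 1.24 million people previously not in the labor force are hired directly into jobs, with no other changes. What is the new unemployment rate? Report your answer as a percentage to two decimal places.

Initially, labor force = 116.36 + 8.87 = 125.23 million, so u = 8.87/125.23 = 7.08%.
After the change, employed and labor force both rise by 1.24; unemployed unchanged → E = 117.60, U = 8.87, labor force = 126.47 million.
New unemployment rate = 8.87 / 126.47 = 7.01%.

New unemployment rate ≈ 7.01%.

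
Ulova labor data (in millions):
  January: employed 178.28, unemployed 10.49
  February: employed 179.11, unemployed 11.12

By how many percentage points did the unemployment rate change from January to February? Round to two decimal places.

The unemployment rate changed by +0.29 percentage points.

January: labor force = 178.28 + 10.49 = 188.77; u = 10.49/188.77 = 5.56%.
February: labor force = 179.11 + 11.12 = 190.23; u = 11.12/190.23 = 5.85%.
Change = 5.85% − 5.56% = +0.29 pp.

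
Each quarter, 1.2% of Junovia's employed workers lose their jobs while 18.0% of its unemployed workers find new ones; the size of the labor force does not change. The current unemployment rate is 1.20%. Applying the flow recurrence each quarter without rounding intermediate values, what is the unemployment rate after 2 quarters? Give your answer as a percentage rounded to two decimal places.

Unemployment rate after two quarters ≈ 2.95%.

With a fixed labor force, u_{t+1} = u_t + s·(1−u_t) − f·u_t = u_t·(1−s−f) + s.
Here 1−s−f = 0.808 and s = 0.012.
u_1 = 0.012000 × 0.808 + 0.012 = 0.021696.
u_2 = 0.021696 × 0.808 + 0.012 = 0.029530.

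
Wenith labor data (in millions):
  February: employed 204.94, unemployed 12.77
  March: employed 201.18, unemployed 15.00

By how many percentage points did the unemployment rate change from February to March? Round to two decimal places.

February: labor force = 204.94 + 12.77 = 217.71; u = 12.77/217.71 = 5.87%.
March: labor force = 201.18 + 15.00 = 216.18; u = 15.00/216.18 = 6.94%.
Change = 6.94% − 5.87% = +1.07 pp.

The unemployment rate changed by +1.07 percentage points.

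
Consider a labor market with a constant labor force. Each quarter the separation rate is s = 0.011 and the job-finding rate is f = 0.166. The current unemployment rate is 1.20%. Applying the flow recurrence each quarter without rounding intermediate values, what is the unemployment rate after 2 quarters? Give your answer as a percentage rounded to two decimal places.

Unemployment rate after two quarters ≈ 2.82%.

With a fixed labor force, u_{t+1} = u_t + s·(1−u_t) − f·u_t = u_t·(1−s−f) + s.
Here 1−s−f = 0.823 and s = 0.011.
u_1 = 0.012000 × 0.823 + 0.011 = 0.020876.
u_2 = 0.020876 × 0.823 + 0.011 = 0.028181.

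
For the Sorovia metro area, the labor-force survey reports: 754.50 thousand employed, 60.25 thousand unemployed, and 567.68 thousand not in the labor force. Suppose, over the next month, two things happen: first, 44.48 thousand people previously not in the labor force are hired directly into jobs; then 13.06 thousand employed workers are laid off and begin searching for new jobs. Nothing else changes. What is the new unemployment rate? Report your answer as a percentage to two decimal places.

New unemployment rate ≈ 8.53%.

Initially, labor force = 754.50 + 60.25 = 814.75 thousand, so u = 60.25/814.75 = 7.39%.
After the first change, employed and labor force both rise by 44.48; unemployed unchanged → E = 798.98, U = 60.25, labor force = 859.23 thousand.
After the second change, employed falls and unemployed rises by 13.06; labor force unchanged → E = 785.92, U = 73.31, labor force = 859.23 thousand.
New unemployment rate = 73.31 / 859.23 = 8.53%.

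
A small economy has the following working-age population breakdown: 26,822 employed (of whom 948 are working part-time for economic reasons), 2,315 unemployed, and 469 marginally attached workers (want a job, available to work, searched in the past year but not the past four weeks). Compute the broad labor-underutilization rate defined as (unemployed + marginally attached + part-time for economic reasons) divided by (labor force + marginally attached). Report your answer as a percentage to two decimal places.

Broad underutilization rate ≈ 12.61%.

Labor force = 26,822 + 2,315 = 29,137.
Numerator = 2,315 + 469 + 948 = 3,732.
Denominator = 29,137 + 469 = 29,606.
Broad rate = 3,732 / 29,606 = 12.61%.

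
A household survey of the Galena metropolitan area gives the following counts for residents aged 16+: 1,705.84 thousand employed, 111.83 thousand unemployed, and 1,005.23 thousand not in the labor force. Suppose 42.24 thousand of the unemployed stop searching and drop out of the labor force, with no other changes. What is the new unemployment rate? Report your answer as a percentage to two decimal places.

Initially, labor force = 1,705.84 + 111.83 = 1,817.67 thousand, so u = 111.83/1,817.67 = 6.15%.
After the change, unemployed and labor force both fall by 42.24 → E = 1,705.84, U = 69.59, labor force = 1,775.43 thousand.
New unemployment rate = 69.59 / 1,775.43 = 3.92%.

New unemployment rate ≈ 3.92%.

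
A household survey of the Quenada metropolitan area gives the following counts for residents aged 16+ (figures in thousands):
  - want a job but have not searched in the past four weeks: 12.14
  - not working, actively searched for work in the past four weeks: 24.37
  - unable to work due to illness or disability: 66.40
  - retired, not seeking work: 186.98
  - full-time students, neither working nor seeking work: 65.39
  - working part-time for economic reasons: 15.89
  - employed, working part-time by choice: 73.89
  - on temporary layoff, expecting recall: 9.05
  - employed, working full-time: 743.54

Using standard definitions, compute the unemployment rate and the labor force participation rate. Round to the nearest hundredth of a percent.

Unemployment rate ≈ 3.86%; labor force participation rate ≈ 72.37%.

Employed = 15.89 + 73.89 + 743.54 = 833.32 thousand (anyone who worked, including part-time for economic reasons, counts as employed).
Unemployed = 24.37 + 9.05 = 33.42 thousand (jobless and actively searching, or on temporary layoff).
Labor force = 833.32 + 33.42 = 866.74 thousand.
Not in labor force = 12.14 + 66.40 + 186.98 + 65.39 = 330.91 thousand (those not working and not actively searching are outside the labor force — including those who want a job but have given up searching).
Civilian working-age population = 866.74 + 330.91 = 1,197.65 thousand.
Unemployment rate = 33.42 / 866.74 = 3.86%.
Labor force participation rate = 866.74 / 1,197.65 = 72.37%.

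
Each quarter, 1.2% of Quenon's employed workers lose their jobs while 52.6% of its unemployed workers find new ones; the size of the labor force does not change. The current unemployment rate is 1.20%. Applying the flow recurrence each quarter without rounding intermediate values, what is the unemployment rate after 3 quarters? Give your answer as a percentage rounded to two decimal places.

With a fixed labor force, u_{t+1} = u_t + s·(1−u_t) − f·u_t = u_t·(1−s−f) + s.
Here 1−s−f = 0.462 and s = 0.012.
u_1 = 0.012000 × 0.462 + 0.012 = 0.017544.
u_2 = 0.017544 × 0.462 + 0.012 = 0.020105.
u_3 = 0.020105 × 0.462 + 0.012 = 0.021289.

Unemployment rate after three quarters ≈ 2.13%.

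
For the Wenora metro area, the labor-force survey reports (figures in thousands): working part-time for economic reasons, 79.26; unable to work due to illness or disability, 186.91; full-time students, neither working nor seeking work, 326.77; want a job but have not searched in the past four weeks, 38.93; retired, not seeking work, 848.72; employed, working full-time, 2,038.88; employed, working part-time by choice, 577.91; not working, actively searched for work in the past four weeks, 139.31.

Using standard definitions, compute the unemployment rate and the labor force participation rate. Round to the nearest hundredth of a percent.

Employed = 79.26 + 2,038.88 + 577.91 = 2,696.05 thousand (anyone who worked, including part-time for economic reasons, counts as employed).
Unemployed = 139.31 thousand.
Labor force = 2,696.05 + 139.31 = 2,835.36 thousand.
Not in labor force = 186.91 + 326.77 + 38.93 + 848.72 = 1,401.33 thousand (those not working and not actively searching are outside the labor force — including those who want a job but have given up searching).
Civilian working-age population = 2,835.36 + 1,401.33 = 4,236.69 thousand.
Unemployment rate = 139.31 / 2,835.36 = 4.91%.
Labor force participation rate = 2,835.36 / 4,236.69 = 66.92%.

Unemployment rate ≈ 4.91%; labor force participation rate ≈ 66.92%.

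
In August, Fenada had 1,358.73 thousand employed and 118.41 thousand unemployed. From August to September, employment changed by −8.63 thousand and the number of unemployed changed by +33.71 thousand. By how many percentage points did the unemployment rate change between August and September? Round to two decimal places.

The unemployment rate changed by +2.11 percentage points.

August: labor force = 1,358.73 + 118.41 = 1,477.14; u = 118.41/1,477.14 = 8.02%.
September: labor force = 1,350.10 + 152.12 = 1,502.22; u = 152.12/1,502.22 = 10.13%.
Change = 10.13% − 8.02% = +2.11 pp.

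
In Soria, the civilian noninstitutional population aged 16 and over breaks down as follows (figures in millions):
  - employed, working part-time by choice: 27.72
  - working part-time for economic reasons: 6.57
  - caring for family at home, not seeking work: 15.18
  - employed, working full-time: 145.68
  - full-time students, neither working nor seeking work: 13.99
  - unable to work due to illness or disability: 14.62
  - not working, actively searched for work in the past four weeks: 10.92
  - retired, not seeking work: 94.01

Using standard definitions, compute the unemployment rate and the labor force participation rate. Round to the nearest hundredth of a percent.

Unemployment rate ≈ 5.72%; labor force participation rate ≈ 58.08%.

Employed = 27.72 + 6.57 + 145.68 = 179.97 million (anyone who worked, including part-time for economic reasons, counts as employed).
Unemployed = 10.92 million.
Labor force = 179.97 + 10.92 = 190.89 million.
Not in labor force = 15.18 + 13.99 + 14.62 + 94.01 = 137.80 million (those not working and not actively searching are outside the labor force).
Civilian working-age population = 190.89 + 137.80 = 328.69 million.
Unemployment rate = 10.92 / 190.89 = 5.72%.
Labor force participation rate = 190.89 / 328.69 = 58.08%.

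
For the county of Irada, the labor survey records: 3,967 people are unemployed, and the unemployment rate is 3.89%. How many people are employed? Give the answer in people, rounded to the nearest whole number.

Labor force = U / u = 3,967 / 0.0389 ≈ 101,979.
Employed = labor force − unemployed = 101,979 − 3,967 = 98,012.

About 98,012 are employed.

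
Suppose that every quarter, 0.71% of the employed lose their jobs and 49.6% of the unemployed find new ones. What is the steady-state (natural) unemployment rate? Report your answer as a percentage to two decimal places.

Steady-state unemployment rate ≈ 1.41%.

At steady state the flows balance: s·E = f·U, so U/(E+U) = s/(s+f).
u* = 0.71 / (0.71 + 49.6) = 0.71 / 50.31 = 1.41%.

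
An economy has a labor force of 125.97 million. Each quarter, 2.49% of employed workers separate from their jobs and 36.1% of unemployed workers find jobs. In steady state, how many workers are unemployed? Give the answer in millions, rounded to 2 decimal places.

Steady-state unemployment rate u* = s/(s+f) = 2.49/(2.49+36.1) = 0.064524.
Unemployed = u* × labor force = 0.064524 × 125.97 ≈ 8.13 million.

About 8.13 million are unemployed in steady state.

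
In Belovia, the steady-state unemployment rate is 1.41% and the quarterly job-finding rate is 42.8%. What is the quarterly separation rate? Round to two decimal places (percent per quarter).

From u* = s/(s+f): s = u·f/(1−u).
s = 0.0141 × 42.8 / (1 − 0.0141) = 0.6035 / 0.9859 ≈ 0.61% per quarter.

Separation rate ≈ 0.61% per quarter.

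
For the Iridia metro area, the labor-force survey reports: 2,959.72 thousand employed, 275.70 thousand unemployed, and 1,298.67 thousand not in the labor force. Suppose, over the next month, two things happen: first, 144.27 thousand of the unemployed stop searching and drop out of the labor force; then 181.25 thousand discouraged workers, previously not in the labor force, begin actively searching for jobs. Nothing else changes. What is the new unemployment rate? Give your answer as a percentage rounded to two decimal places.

Initially, labor force = 2,959.72 + 275.70 = 3,235.42 thousand, so u = 275.70/3,235.42 = 8.52%.
After the first change, unemployed and labor force both fall by 144.27 → E = 2,959.72, U = 131.43, labor force = 3,091.15 thousand.
After the second change, unemployed and labor force both rise by 181.25 → E = 2,959.72, U = 312.68, labor force = 3,272.40 thousand.
New unemployment rate = 312.68 / 3,272.40 = 9.56%.

New unemployment rate ≈ 9.56%.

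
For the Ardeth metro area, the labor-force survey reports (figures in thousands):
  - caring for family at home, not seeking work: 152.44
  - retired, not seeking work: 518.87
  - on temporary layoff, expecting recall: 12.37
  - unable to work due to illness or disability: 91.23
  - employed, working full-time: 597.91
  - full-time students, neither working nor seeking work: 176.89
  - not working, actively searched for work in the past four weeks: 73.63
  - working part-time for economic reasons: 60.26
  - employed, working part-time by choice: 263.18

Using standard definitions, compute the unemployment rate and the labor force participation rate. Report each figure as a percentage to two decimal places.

Employed = 597.91 + 60.26 + 263.18 = 921.35 thousand (anyone who worked, including part-time for economic reasons, counts as employed).
Unemployed = 12.37 + 73.63 = 86.00 thousand (jobless and actively searching, or on temporary layoff).
Labor force = 921.35 + 86.00 = 1,007.35 thousand.
Not in labor force = 152.44 + 518.87 + 91.23 + 176.89 = 939.43 thousand (those not working and not actively searching are outside the labor force).
Civilian working-age population = 1,007.35 + 939.43 = 1,946.78 thousand.
Unemployment rate = 86.00 / 1,007.35 = 8.54%.
Labor force participation rate = 1,007.35 / 1,946.78 = 51.74%.

Unemployment rate ≈ 8.54%; labor force participation rate ≈ 51.74%.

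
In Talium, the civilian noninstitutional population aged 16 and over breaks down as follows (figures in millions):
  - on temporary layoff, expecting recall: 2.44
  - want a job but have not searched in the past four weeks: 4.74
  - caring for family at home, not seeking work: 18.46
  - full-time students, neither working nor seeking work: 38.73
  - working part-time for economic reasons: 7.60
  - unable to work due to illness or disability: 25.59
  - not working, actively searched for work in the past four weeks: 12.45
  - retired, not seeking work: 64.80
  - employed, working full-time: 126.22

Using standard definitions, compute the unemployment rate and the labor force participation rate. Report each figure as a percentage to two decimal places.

Unemployment rate ≈ 10.01%; labor force participation rate ≈ 49.40%.

Employed = 7.60 + 126.22 = 133.82 million (anyone who worked, including part-time for economic reasons, counts as employed).
Unemployed = 2.44 + 12.45 = 14.89 million (jobless and actively searching, or on temporary layoff).
Labor force = 133.82 + 14.89 = 148.71 million.
Not in labor force = 4.74 + 18.46 + 38.73 + 25.59 + 64.80 = 152.32 million (those not working and not actively searching are outside the labor force — including those who want a job but have given up searching).
Civilian working-age population = 148.71 + 152.32 = 301.03 million.
Unemployment rate = 14.89 / 148.71 = 10.01%.
Labor force participation rate = 148.71 / 301.03 = 49.40%.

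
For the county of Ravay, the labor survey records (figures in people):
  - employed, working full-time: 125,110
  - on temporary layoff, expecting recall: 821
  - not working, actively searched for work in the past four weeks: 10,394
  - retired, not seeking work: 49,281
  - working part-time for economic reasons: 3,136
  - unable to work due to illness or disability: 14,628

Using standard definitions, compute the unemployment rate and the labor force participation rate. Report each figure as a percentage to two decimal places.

Unemployment rate ≈ 8.04%; labor force participation rate ≈ 68.58%.

Employed = 125,110 + 3,136 = 128,246 (anyone who worked, including part-time for economic reasons, counts as employed).
Unemployed = 821 + 10,394 = 11,215 (jobless and actively searching, or on temporary layoff).
Labor force = 128,246 + 11,215 = 139,461.
Not in labor force = 49,281 + 14,628 = 63,909 (those not working and not actively searching are outside the labor force).
Civilian working-age population = 139,461 + 63,909 = 203,370.
Unemployment rate = 11,215 / 139,461 = 8.04%.
Labor force participation rate = 139,461 / 203,370 = 68.58%.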